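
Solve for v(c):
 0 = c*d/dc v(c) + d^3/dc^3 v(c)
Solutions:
 v(c) = C1 + Integral(C2*airyai(-c) + C3*airybi(-c), c)


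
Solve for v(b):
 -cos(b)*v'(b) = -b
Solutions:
 v(b) = C1 + Integral(b/cos(b), b)


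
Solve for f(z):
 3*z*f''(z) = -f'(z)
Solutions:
 f(z) = C1 + C2*z^(2/3)


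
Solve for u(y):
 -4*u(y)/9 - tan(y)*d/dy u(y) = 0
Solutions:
 u(y) = C1/sin(y)^(4/9)


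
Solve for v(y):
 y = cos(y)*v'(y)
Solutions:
 v(y) = C1 + Integral(y/cos(y), y)


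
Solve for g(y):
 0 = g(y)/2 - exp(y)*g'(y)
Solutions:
 g(y) = C1*exp(-exp(-y)/2)


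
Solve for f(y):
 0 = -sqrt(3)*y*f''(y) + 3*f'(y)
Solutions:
 f(y) = C1 + C2*y^(1 + sqrt(3))


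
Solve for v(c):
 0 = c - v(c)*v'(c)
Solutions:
 v(c) = -sqrt(C1 + c^2)
 v(c) = sqrt(C1 + c^2)


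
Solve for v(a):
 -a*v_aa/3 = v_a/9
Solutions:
 v(a) = C1 + C2*a^(2/3)


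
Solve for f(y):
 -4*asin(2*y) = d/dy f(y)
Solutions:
 f(y) = C1 - 4*y*asin(2*y) - 2*sqrt(1 - 4*y^2)


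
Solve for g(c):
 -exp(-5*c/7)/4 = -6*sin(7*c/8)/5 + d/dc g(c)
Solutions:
 g(c) = C1 - 48*cos(7*c/8)/35 + 7*exp(-5*c/7)/20


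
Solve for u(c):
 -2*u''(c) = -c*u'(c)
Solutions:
 u(c) = C1 + C2*erfi(c/2)


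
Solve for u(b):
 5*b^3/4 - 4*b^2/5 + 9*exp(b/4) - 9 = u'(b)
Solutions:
 u(b) = C1 + 5*b^4/16 - 4*b^3/15 - 9*b + 36*exp(b/4)


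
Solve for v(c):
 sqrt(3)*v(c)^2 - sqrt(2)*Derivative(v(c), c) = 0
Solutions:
 v(c) = -2/(C1 + sqrt(6)*c)


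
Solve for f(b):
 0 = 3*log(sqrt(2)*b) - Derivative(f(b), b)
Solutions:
 f(b) = C1 + 3*b*log(b) - 3*b + 3*b*log(2)/2


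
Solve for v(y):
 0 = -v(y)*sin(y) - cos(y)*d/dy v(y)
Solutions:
 v(y) = C1*cos(y)


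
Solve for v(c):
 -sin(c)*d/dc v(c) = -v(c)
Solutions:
 v(c) = C1*sqrt(cos(c) - 1)/sqrt(cos(c) + 1)


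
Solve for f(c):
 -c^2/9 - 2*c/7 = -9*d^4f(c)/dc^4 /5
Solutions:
 f(c) = C1 + C2*c + C3*c^2 + C4*c^3 + c^6/5832 + c^5/756


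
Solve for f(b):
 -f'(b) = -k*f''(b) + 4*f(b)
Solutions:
 f(b) = C1*exp(b*(1 - sqrt(16*k + 1))/(2*k)) + C2*exp(b*(sqrt(16*k + 1) + 1)/(2*k))


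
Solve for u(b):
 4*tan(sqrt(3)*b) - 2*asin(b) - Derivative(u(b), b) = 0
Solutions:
 u(b) = C1 - 2*b*asin(b) - 2*sqrt(1 - b^2) - 4*sqrt(3)*log(cos(sqrt(3)*b))/3


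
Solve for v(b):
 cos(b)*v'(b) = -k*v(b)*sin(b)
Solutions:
 v(b) = C1*exp(k*log(cos(b)))


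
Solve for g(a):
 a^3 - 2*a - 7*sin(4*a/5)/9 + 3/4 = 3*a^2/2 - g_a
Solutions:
 g(a) = C1 - a^4/4 + a^3/2 + a^2 - 3*a/4 - 35*cos(4*a/5)/36


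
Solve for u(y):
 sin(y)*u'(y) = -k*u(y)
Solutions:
 u(y) = C1*exp(k*(-log(cos(y) - 1) + log(cos(y) + 1))/2)


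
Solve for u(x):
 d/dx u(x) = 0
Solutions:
 u(x) = C1


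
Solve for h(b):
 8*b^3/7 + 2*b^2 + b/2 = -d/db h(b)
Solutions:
 h(b) = C1 - 2*b^4/7 - 2*b^3/3 - b^2/4


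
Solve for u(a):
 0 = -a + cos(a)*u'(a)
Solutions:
 u(a) = C1 + Integral(a/cos(a), a)


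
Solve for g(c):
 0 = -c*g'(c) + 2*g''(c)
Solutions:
 g(c) = C1 + C2*erfi(c/2)


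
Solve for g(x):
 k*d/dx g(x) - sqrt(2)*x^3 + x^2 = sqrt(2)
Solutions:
 g(x) = C1 + sqrt(2)*x^4/(4*k) - x^3/(3*k) + sqrt(2)*x/k


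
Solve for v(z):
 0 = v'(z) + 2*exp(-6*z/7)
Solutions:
 v(z) = C1 + 7*exp(-6*z/7)/3


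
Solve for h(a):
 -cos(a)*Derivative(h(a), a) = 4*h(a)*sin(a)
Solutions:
 h(a) = C1*cos(a)^4


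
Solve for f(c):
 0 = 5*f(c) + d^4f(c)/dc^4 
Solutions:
 f(c) = (C1*sin(sqrt(2)*5^(1/4)*c/2) + C2*cos(sqrt(2)*5^(1/4)*c/2))*exp(-sqrt(2)*5^(1/4)*c/2) + (C3*sin(sqrt(2)*5^(1/4)*c/2) + C4*cos(sqrt(2)*5^(1/4)*c/2))*exp(sqrt(2)*5^(1/4)*c/2)


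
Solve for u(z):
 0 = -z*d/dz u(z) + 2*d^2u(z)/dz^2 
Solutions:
 u(z) = C1 + C2*erfi(z/2)


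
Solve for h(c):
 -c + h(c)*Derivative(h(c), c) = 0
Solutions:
 h(c) = -sqrt(C1 + c^2)
 h(c) = sqrt(C1 + c^2)


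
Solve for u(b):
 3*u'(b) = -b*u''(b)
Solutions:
 u(b) = C1 + C2/b^2


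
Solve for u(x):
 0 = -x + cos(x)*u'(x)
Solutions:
 u(x) = C1 + Integral(x/cos(x), x)


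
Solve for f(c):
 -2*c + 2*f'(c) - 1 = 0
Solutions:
 f(c) = C1 + c^2/2 + c/2


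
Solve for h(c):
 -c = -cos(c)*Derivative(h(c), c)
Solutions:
 h(c) = C1 + Integral(c/cos(c), c)


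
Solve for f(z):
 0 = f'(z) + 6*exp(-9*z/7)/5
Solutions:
 f(z) = C1 + 14*exp(-9*z/7)/15


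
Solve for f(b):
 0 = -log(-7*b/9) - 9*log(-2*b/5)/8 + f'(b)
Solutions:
 f(b) = C1 + 17*b*log(-b)/8 + b*(-2*log(15) - 17/8 + log(2)/8 + 7*log(5)/8 + log(14))


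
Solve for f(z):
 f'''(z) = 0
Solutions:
 f(z) = C1 + C2*z + C3*z^2


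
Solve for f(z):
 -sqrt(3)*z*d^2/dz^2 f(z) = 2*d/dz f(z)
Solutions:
 f(z) = C1 + C2*z^(1 - 2*sqrt(3)/3)


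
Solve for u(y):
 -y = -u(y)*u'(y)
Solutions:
 u(y) = -sqrt(C1 + y^2)
 u(y) = sqrt(C1 + y^2)


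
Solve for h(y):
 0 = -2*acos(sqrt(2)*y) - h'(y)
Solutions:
 h(y) = C1 - 2*y*acos(sqrt(2)*y) + sqrt(2)*sqrt(1 - 2*y^2)


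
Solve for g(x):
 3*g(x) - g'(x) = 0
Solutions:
 g(x) = C1*exp(3*x)


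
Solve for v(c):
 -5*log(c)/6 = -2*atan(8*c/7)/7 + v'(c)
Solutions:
 v(c) = C1 - 5*c*log(c)/6 + 2*c*atan(8*c/7)/7 + 5*c/6 - log(64*c^2 + 49)/8


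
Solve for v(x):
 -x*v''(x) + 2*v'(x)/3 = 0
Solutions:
 v(x) = C1 + C2*x^(5/3)


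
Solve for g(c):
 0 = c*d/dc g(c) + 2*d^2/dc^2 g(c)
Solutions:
 g(c) = C1 + C2*erf(c/2)


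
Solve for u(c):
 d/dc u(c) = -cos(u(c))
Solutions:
 u(c) = pi - asin((C1 + exp(2*c))/(C1 - exp(2*c)))
 u(c) = asin((C1 + exp(2*c))/(C1 - exp(2*c)))


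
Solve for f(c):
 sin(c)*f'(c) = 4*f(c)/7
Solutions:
 f(c) = C1*(cos(c) - 1)^(2/7)/(cos(c) + 1)^(2/7)


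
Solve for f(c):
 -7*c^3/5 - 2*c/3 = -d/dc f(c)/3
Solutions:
 f(c) = C1 + 21*c^4/20 + c^2


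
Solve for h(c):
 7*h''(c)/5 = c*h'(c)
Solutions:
 h(c) = C1 + C2*erfi(sqrt(70)*c/14)


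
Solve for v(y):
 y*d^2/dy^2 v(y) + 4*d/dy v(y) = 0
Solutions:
 v(y) = C1 + C2/y^3


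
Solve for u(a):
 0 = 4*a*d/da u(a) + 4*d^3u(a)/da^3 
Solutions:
 u(a) = C1 + Integral(C2*airyai(-a) + C3*airybi(-a), a)


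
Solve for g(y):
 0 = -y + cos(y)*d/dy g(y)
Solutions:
 g(y) = C1 + Integral(y/cos(y), y)


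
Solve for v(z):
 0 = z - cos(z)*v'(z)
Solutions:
 v(z) = C1 + Integral(z/cos(z), z)


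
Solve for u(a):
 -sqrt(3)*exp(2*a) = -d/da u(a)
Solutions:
 u(a) = C1 + sqrt(3)*exp(2*a)/2


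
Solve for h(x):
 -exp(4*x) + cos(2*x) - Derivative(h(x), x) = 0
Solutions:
 h(x) = C1 - exp(4*x)/4 + sin(2*x)/2


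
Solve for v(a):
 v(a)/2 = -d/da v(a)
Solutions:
 v(a) = C1*exp(-a/2)


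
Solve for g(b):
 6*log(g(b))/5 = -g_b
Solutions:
 li(g(b)) = C1 - 6*b/5


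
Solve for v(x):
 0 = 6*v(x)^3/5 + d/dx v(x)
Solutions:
 v(x) = -sqrt(10)*sqrt(-1/(C1 - 6*x))/2
 v(x) = sqrt(10)*sqrt(-1/(C1 - 6*x))/2


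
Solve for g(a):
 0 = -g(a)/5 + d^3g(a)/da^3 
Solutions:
 g(a) = C3*exp(5^(2/3)*a/5) + (C1*sin(sqrt(3)*5^(2/3)*a/10) + C2*cos(sqrt(3)*5^(2/3)*a/10))*exp(-5^(2/3)*a/10)


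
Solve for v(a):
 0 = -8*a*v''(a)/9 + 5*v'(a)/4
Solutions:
 v(a) = C1 + C2*a^(77/32)


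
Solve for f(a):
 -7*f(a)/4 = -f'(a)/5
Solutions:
 f(a) = C1*exp(35*a/4)


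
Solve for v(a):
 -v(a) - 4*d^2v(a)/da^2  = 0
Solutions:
 v(a) = C1*sin(a/2) + C2*cos(a/2)


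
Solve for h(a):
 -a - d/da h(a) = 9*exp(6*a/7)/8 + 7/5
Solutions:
 h(a) = C1 - a^2/2 - 7*a/5 - 21*exp(6*a/7)/16


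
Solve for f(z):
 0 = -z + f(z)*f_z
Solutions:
 f(z) = -sqrt(C1 + z^2)
 f(z) = sqrt(C1 + z^2)


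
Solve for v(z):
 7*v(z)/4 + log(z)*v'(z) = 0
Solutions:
 v(z) = C1*exp(-7*li(z)/4)


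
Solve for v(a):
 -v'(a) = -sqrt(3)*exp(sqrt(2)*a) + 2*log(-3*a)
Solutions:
 v(a) = C1 - 2*a*log(-a) + 2*a*(1 - log(3)) + sqrt(6)*exp(sqrt(2)*a)/2


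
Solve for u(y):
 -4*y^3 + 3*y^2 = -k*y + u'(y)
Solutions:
 u(y) = C1 + k*y^2/2 - y^4 + y^3


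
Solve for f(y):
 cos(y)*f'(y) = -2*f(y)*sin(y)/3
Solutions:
 f(y) = C1*cos(y)^(2/3)


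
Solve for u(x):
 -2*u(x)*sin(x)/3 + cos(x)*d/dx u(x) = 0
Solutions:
 u(x) = C1/cos(x)^(2/3)


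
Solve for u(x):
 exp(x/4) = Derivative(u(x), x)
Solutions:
 u(x) = C1 + 4*exp(x/4)


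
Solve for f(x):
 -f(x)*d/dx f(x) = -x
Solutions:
 f(x) = -sqrt(C1 + x^2)
 f(x) = sqrt(C1 + x^2)


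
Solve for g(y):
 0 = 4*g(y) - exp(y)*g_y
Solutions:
 g(y) = C1*exp(-4*exp(-y))


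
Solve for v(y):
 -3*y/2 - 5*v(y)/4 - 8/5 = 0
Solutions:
 v(y) = -6*y/5 - 32/25


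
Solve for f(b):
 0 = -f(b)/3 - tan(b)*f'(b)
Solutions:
 f(b) = C1/sin(b)^(1/3)


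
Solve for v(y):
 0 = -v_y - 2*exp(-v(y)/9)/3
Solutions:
 v(y) = 9*log(C1 - 2*y/27)


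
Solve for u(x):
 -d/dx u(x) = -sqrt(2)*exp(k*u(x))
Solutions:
 u(x) = Piecewise((log(-1/(C1*k + sqrt(2)*k*x))/k, Ne(k, 0)), (nan, True))
 u(x) = Piecewise((C1 + sqrt(2)*x, Eq(k, 0)), (nan, True))


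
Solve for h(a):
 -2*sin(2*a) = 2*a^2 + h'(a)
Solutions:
 h(a) = C1 - 2*a^3/3 + cos(2*a)


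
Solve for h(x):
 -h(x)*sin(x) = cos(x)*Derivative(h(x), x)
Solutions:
 h(x) = C1*cos(x)


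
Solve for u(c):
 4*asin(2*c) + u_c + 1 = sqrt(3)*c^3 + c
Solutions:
 u(c) = C1 + sqrt(3)*c^4/4 + c^2/2 - 4*c*asin(2*c) - c - 2*sqrt(1 - 4*c^2)


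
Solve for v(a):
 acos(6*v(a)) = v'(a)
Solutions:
 Integral(1/acos(6*_y), (_y, v(a))) = C1 + a


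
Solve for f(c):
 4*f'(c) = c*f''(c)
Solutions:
 f(c) = C1 + C2*c^5


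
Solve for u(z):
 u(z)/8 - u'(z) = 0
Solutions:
 u(z) = C1*exp(z/8)


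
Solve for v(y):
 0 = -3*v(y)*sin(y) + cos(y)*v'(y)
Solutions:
 v(y) = C1/cos(y)^3


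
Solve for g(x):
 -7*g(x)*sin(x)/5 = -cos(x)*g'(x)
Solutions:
 g(x) = C1/cos(x)^(7/5)


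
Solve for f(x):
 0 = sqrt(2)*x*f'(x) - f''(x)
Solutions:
 f(x) = C1 + C2*erfi(2^(3/4)*x/2)


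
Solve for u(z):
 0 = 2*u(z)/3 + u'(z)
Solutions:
 u(z) = C1*exp(-2*z/3)


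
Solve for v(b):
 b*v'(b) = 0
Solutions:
 v(b) = C1


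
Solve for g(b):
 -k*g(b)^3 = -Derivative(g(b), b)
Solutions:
 g(b) = -sqrt(2)*sqrt(-1/(C1 + b*k))/2
 g(b) = sqrt(2)*sqrt(-1/(C1 + b*k))/2


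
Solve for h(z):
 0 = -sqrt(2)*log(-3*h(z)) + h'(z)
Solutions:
 -sqrt(2)*Integral(1/(log(-_y) + log(3)), (_y, h(z)))/2 = C1 - z


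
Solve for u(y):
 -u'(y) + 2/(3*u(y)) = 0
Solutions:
 u(y) = -sqrt(C1 + 12*y)/3
 u(y) = sqrt(C1 + 12*y)/3


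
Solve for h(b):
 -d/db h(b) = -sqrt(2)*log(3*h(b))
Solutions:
 -sqrt(2)*Integral(1/(log(_y) + log(3)), (_y, h(b)))/2 = C1 - b


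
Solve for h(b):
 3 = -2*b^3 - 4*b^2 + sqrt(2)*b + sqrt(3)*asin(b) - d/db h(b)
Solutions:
 h(b) = C1 - b^4/2 - 4*b^3/3 + sqrt(2)*b^2/2 - 3*b + sqrt(3)*(b*asin(b) + sqrt(1 - b^2))


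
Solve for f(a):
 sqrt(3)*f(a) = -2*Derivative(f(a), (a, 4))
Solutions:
 f(a) = (C1*sin(2^(1/4)*3^(1/8)*a/2) + C2*cos(2^(1/4)*3^(1/8)*a/2))*exp(-2^(1/4)*3^(1/8)*a/2) + (C3*sin(2^(1/4)*3^(1/8)*a/2) + C4*cos(2^(1/4)*3^(1/8)*a/2))*exp(2^(1/4)*3^(1/8)*a/2)


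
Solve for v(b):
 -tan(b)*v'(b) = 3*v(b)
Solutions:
 v(b) = C1/sin(b)^3


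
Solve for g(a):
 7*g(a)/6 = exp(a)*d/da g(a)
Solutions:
 g(a) = C1*exp(-7*exp(-a)/6)


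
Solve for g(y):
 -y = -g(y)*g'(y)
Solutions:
 g(y) = -sqrt(C1 + y^2)
 g(y) = sqrt(C1 + y^2)


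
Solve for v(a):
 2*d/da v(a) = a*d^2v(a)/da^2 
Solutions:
 v(a) = C1 + C2*a^3


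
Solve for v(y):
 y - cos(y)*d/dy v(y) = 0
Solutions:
 v(y) = C1 + Integral(y/cos(y), y)


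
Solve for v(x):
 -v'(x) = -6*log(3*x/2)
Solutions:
 v(x) = C1 + 6*x*log(x) - 6*x + x*log(729/64)


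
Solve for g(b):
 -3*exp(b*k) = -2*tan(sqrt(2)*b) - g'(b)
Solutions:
 g(b) = C1 + 3*Piecewise((exp(b*k)/k, Ne(k, 0)), (b, True)) + sqrt(2)*log(cos(sqrt(2)*b))


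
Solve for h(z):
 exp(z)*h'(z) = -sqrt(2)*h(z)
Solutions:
 h(z) = C1*exp(sqrt(2)*exp(-z))


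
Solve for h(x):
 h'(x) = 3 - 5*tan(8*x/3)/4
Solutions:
 h(x) = C1 + 3*x + 15*log(cos(8*x/3))/32


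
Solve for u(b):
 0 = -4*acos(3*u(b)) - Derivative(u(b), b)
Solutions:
 Integral(1/acos(3*_y), (_y, u(b))) = C1 - 4*b


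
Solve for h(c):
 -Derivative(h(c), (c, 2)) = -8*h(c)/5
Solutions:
 h(c) = C1*exp(-2*sqrt(10)*c/5) + C2*exp(2*sqrt(10)*c/5)


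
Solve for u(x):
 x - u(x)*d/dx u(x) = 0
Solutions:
 u(x) = -sqrt(C1 + x^2)
 u(x) = sqrt(C1 + x^2)


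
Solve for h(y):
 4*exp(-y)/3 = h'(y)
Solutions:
 h(y) = C1 - 4*exp(-y)/3


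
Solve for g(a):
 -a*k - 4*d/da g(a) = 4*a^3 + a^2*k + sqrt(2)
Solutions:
 g(a) = C1 - a^4/4 - a^3*k/12 - a^2*k/8 - sqrt(2)*a/4


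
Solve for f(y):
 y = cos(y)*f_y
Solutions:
 f(y) = C1 + Integral(y/cos(y), y)


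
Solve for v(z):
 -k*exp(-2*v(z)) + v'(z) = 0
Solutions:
 v(z) = log(-sqrt(C1 + 2*k*z))
 v(z) = log(C1 + 2*k*z)/2


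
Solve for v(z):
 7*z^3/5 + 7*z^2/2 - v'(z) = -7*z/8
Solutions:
 v(z) = C1 + 7*z^4/20 + 7*z^3/6 + 7*z^2/16


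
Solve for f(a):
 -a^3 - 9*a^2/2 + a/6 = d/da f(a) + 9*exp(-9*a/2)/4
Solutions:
 f(a) = C1 - a^4/4 - 3*a^3/2 + a^2/12 + exp(-9*a/2)/2


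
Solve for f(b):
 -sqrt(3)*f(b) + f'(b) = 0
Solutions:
 f(b) = C1*exp(sqrt(3)*b)


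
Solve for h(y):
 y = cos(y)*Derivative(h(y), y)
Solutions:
 h(y) = C1 + Integral(y/cos(y), y)


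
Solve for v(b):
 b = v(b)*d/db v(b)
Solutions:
 v(b) = -sqrt(C1 + b^2)
 v(b) = sqrt(C1 + b^2)


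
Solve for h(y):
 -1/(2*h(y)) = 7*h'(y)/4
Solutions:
 h(y) = -sqrt(C1 - 28*y)/7
 h(y) = sqrt(C1 - 28*y)/7


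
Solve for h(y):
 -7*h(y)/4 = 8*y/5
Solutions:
 h(y) = -32*y/35


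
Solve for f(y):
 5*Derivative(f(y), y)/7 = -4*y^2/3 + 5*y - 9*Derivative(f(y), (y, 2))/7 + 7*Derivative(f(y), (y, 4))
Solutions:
 f(y) = C1 + C2*exp(-2^(1/3)*y*(6/(sqrt(1117) + 35)^(1/3) + 2^(1/3)*(sqrt(1117) + 35)^(1/3))/28)*sin(2^(1/3)*sqrt(3)*y*(-2^(1/3)*(sqrt(1117) + 35)^(1/3) + 6/(sqrt(1117) + 35)^(1/3))/28) + C3*exp(-2^(1/3)*y*(6/(sqrt(1117) + 35)^(1/3) + 2^(1/3)*(sqrt(1117) + 35)^(1/3))/28)*cos(2^(1/3)*sqrt(3)*y*(-2^(1/3)*(sqrt(1117) + 35)^(1/3) + 6/(sqrt(1117) + 35)^(1/3))/28) + C4*exp(2^(1/3)*y*(6/(sqrt(1117) + 35)^(1/3) + 2^(1/3)*(sqrt(1117) + 35)^(1/3))/14) - 28*y^3/45 + 343*y^2/50 - 3087*y/125


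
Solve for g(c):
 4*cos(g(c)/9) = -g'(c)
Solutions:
 4*c - 9*log(sin(g(c)/9) - 1)/2 + 9*log(sin(g(c)/9) + 1)/2 = C1


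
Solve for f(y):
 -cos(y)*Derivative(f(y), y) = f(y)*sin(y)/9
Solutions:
 f(y) = C1*cos(y)^(1/9)


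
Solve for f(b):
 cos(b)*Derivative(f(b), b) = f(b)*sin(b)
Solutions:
 f(b) = C1/cos(b)


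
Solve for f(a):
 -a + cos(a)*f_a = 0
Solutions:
 f(a) = C1 + Integral(a/cos(a), a)


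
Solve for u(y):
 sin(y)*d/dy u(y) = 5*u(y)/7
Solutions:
 u(y) = C1*(cos(y) - 1)^(5/14)/(cos(y) + 1)^(5/14)


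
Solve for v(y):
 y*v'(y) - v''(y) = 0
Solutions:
 v(y) = C1 + C2*erfi(sqrt(2)*y/2)


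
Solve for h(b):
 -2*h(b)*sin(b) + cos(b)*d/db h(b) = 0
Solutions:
 h(b) = C1/cos(b)^2


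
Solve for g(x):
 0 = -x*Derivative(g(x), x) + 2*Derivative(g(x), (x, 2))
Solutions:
 g(x) = C1 + C2*erfi(x/2)


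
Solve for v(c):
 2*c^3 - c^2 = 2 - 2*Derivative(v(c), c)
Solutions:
 v(c) = C1 - c^4/4 + c^3/6 + c


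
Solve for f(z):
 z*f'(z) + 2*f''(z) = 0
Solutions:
 f(z) = C1 + C2*erf(z/2)


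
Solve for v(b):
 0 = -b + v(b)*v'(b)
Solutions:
 v(b) = -sqrt(C1 + b^2)
 v(b) = sqrt(C1 + b^2)


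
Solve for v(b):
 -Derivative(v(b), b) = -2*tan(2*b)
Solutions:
 v(b) = C1 - log(cos(2*b))


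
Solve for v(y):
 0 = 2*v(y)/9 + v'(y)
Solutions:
 v(y) = C1*exp(-2*y/9)


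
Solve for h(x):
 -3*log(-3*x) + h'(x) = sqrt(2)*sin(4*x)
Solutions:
 h(x) = C1 + 3*x*log(-x) - 3*x + 3*x*log(3) - sqrt(2)*cos(4*x)/4


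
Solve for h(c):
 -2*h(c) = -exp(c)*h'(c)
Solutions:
 h(c) = C1*exp(-2*exp(-c))


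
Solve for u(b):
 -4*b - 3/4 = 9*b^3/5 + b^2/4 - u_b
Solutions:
 u(b) = C1 + 9*b^4/20 + b^3/12 + 2*b^2 + 3*b/4


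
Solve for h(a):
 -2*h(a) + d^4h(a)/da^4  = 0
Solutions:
 h(a) = C1*exp(-2^(1/4)*a) + C2*exp(2^(1/4)*a) + C3*sin(2^(1/4)*a) + C4*cos(2^(1/4)*a)


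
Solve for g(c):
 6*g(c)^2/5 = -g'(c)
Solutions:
 g(c) = 5/(C1 + 6*c)


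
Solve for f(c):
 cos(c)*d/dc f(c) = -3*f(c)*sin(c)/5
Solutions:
 f(c) = C1*cos(c)^(3/5)


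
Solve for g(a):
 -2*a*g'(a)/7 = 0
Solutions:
 g(a) = C1


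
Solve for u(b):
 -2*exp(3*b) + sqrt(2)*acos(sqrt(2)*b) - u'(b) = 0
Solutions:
 u(b) = C1 + sqrt(2)*(b*acos(sqrt(2)*b) - sqrt(2)*sqrt(1 - 2*b^2)/2) - 2*exp(3*b)/3


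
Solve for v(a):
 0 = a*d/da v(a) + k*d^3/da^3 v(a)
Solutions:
 v(a) = C1 + Integral(C2*airyai(a*(-1/k)^(1/3)) + C3*airybi(a*(-1/k)^(1/3)), a)


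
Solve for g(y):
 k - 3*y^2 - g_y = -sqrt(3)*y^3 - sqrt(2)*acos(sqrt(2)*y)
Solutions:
 g(y) = C1 + k*y + sqrt(3)*y^4/4 - y^3 + sqrt(2)*(y*acos(sqrt(2)*y) - sqrt(2)*sqrt(1 - 2*y^2)/2)


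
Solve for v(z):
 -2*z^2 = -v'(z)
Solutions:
 v(z) = C1 + 2*z^3/3


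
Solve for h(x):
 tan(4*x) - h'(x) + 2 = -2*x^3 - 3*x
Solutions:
 h(x) = C1 + x^4/2 + 3*x^2/2 + 2*x - log(cos(4*x))/4


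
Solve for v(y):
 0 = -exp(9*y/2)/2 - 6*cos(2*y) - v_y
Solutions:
 v(y) = C1 - exp(9*y/2)/9 - 3*sin(2*y)


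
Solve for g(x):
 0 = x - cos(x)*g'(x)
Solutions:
 g(x) = C1 + Integral(x/cos(x), x)


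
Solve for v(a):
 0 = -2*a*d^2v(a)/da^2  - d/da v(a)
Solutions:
 v(a) = C1 + C2*sqrt(a)


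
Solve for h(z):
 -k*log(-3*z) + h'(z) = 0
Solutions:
 h(z) = C1 + k*z*log(-z) + k*z*(-1 + log(3))


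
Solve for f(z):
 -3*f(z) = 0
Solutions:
 f(z) = 0


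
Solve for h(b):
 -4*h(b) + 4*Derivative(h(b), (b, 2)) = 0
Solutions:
 h(b) = C1*exp(-b) + C2*exp(b)


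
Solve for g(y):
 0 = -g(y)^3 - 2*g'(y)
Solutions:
 g(y) = -sqrt(-1/(C1 - y))
 g(y) = sqrt(-1/(C1 - y))


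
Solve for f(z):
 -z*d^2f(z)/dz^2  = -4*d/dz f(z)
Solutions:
 f(z) = C1 + C2*z^5


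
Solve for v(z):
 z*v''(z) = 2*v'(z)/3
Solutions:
 v(z) = C1 + C2*z^(5/3)


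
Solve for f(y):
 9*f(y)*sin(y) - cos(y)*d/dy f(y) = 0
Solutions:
 f(y) = C1/cos(y)^9


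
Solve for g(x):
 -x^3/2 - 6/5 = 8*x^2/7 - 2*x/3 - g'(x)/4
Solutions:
 g(x) = C1 + x^4/2 + 32*x^3/21 - 4*x^2/3 + 24*x/5


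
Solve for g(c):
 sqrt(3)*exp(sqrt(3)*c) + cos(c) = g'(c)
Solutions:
 g(c) = C1 + exp(sqrt(3)*c) + sin(c)


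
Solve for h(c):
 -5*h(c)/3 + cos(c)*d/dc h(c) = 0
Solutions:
 h(c) = C1*(sin(c) + 1)^(5/6)/(sin(c) - 1)^(5/6)


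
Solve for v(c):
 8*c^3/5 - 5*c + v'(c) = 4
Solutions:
 v(c) = C1 - 2*c^4/5 + 5*c^2/2 + 4*c


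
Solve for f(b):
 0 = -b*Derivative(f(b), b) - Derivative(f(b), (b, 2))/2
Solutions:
 f(b) = C1 + C2*erf(b)


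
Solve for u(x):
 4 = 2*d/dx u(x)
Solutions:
 u(x) = C1 + 2*x


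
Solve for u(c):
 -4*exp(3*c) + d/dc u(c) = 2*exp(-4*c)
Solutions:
 u(c) = C1 + 4*exp(3*c)/3 - exp(-4*c)/2


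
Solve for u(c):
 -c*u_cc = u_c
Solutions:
 u(c) = C1 + C2*log(c)


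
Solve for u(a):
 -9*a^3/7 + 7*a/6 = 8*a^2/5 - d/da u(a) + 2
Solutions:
 u(a) = C1 + 9*a^4/28 + 8*a^3/15 - 7*a^2/12 + 2*a


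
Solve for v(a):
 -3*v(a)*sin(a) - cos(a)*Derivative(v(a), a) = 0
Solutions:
 v(a) = C1*cos(a)^3


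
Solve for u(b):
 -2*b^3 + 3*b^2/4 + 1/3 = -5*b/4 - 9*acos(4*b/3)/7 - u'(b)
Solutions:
 u(b) = C1 + b^4/2 - b^3/4 - 5*b^2/8 - 9*b*acos(4*b/3)/7 - b/3 + 9*sqrt(9 - 16*b^2)/28


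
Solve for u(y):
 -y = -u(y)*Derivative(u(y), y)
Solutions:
 u(y) = -sqrt(C1 + y^2)
 u(y) = sqrt(C1 + y^2)


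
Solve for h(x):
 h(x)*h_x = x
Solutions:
 h(x) = -sqrt(C1 + x^2)
 h(x) = sqrt(C1 + x^2)


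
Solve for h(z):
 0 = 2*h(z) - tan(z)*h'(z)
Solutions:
 h(z) = C1*sin(z)^2


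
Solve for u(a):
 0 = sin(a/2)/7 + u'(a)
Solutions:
 u(a) = C1 + 2*cos(a/2)/7


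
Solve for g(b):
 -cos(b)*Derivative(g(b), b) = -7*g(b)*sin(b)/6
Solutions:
 g(b) = C1/cos(b)^(7/6)


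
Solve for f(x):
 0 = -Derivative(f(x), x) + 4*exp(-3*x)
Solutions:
 f(x) = C1 - 4*exp(-3*x)/3


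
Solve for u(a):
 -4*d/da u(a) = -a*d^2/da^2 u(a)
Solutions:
 u(a) = C1 + C2*a^5


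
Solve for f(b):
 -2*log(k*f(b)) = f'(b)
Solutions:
 li(k*f(b))/k = C1 - 2*b


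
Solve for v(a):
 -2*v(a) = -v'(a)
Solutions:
 v(a) = C1*exp(2*a)


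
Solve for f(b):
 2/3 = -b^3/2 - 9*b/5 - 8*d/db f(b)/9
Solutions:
 f(b) = C1 - 9*b^4/64 - 81*b^2/80 - 3*b/4


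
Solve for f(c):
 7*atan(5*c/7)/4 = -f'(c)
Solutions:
 f(c) = C1 - 7*c*atan(5*c/7)/4 + 49*log(25*c^2 + 49)/40


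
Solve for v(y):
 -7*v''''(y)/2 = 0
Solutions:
 v(y) = C1 + C2*y + C3*y^2 + C4*y^3


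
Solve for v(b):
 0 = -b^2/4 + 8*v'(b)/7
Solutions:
 v(b) = C1 + 7*b^3/96


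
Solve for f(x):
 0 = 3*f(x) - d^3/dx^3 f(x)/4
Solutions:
 f(x) = C3*exp(12^(1/3)*x) + (C1*sin(2^(2/3)*3^(5/6)*x/2) + C2*cos(2^(2/3)*3^(5/6)*x/2))*exp(-12^(1/3)*x/2)


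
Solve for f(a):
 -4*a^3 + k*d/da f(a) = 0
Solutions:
 f(a) = C1 + a^4/k


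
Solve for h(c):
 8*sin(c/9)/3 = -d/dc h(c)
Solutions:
 h(c) = C1 + 24*cos(c/9)


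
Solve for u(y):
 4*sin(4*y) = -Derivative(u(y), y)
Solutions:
 u(y) = C1 + cos(4*y)


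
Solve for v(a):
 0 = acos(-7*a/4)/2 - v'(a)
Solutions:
 v(a) = C1 + a*acos(-7*a/4)/2 + sqrt(16 - 49*a^2)/14


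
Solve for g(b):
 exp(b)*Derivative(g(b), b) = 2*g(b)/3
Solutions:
 g(b) = C1*exp(-2*exp(-b)/3)


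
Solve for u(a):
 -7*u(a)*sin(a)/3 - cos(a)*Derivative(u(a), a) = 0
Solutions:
 u(a) = C1*cos(a)^(7/3)


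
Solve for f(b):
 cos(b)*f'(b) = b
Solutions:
 f(b) = C1 + Integral(b/cos(b), b)


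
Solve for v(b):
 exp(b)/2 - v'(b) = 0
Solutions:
 v(b) = C1 + exp(b)/2


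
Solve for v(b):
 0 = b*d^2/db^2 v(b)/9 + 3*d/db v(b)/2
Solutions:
 v(b) = C1 + C2/b^(25/2)


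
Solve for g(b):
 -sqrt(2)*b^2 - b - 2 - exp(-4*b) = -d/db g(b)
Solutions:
 g(b) = C1 + sqrt(2)*b^3/3 + b^2/2 + 2*b - exp(-4*b)/4


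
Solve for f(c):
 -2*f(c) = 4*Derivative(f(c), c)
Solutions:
 f(c) = C1*exp(-c/2)


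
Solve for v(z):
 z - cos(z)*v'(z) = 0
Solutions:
 v(z) = C1 + Integral(z/cos(z), z)


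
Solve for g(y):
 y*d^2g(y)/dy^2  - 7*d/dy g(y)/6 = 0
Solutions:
 g(y) = C1 + C2*y^(13/6)


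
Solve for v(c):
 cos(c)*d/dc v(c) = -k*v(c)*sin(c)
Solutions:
 v(c) = C1*exp(k*log(cos(c)))


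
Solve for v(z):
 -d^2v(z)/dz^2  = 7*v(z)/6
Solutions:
 v(z) = C1*sin(sqrt(42)*z/6) + C2*cos(sqrt(42)*z/6)


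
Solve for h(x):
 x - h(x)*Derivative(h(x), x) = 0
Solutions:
 h(x) = -sqrt(C1 + x^2)
 h(x) = sqrt(C1 + x^2)


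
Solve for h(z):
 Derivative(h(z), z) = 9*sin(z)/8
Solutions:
 h(z) = C1 - 9*cos(z)/8


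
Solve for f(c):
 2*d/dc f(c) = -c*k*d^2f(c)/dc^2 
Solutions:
 f(c) = C1 + c^(((re(k) - 2)*re(k) + im(k)^2)/(re(k)^2 + im(k)^2))*(C2*sin(2*log(c)*Abs(im(k))/(re(k)^2 + im(k)^2)) + C3*cos(2*log(c)*im(k)/(re(k)^2 + im(k)^2)))


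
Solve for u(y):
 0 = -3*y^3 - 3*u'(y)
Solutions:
 u(y) = C1 - y^4/4


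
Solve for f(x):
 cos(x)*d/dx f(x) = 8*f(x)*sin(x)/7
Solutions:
 f(x) = C1/cos(x)^(8/7)


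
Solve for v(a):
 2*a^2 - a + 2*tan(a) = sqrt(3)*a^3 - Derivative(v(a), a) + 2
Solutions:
 v(a) = C1 + sqrt(3)*a^4/4 - 2*a^3/3 + a^2/2 + 2*a + 2*log(cos(a))


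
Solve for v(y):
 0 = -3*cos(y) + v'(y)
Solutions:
 v(y) = C1 + 3*sin(y)


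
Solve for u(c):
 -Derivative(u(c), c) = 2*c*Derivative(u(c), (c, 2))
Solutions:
 u(c) = C1 + C2*sqrt(c)


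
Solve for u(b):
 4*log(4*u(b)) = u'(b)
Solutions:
 -Integral(1/(log(_y) + 2*log(2)), (_y, u(b)))/4 = C1 - b


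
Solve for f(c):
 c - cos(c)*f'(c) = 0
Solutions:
 f(c) = C1 + Integral(c/cos(c), c)


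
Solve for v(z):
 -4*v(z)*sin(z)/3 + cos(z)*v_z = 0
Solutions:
 v(z) = C1/cos(z)^(4/3)


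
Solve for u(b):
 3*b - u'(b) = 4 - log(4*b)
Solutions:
 u(b) = C1 + 3*b^2/2 + b*log(b) - 5*b + b*log(4)


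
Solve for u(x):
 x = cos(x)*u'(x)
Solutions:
 u(x) = C1 + Integral(x/cos(x), x)


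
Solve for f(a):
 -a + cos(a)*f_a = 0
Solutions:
 f(a) = C1 + Integral(a/cos(a), a)


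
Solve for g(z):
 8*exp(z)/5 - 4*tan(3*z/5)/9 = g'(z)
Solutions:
 g(z) = C1 + 8*exp(z)/5 + 20*log(cos(3*z/5))/27


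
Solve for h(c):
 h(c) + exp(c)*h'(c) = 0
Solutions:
 h(c) = C1*exp(exp(-c))


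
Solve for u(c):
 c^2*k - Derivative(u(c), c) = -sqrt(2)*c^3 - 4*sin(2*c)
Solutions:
 u(c) = C1 + sqrt(2)*c^4/4 + c^3*k/3 - 2*cos(2*c)


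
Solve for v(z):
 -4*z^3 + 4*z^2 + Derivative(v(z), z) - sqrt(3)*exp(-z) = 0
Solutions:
 v(z) = C1 + z^4 - 4*z^3/3 - sqrt(3)*exp(-z)


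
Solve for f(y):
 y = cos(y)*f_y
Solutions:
 f(y) = C1 + Integral(y/cos(y), y)


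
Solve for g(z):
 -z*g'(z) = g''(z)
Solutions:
 g(z) = C1 + C2*erf(sqrt(2)*z/2)


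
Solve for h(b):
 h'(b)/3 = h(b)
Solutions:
 h(b) = C1*exp(3*b)


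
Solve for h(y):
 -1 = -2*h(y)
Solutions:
 h(y) = 1/2


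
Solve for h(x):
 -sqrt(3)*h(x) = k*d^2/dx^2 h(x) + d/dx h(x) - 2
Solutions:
 h(x) = C1*exp(x*(sqrt(-4*sqrt(3)*k + 1) - 1)/(2*k)) + C2*exp(-x*(sqrt(-4*sqrt(3)*k + 1) + 1)/(2*k)) + 2*sqrt(3)/3


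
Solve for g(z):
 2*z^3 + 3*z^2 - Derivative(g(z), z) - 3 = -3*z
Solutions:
 g(z) = C1 + z^4/2 + z^3 + 3*z^2/2 - 3*z


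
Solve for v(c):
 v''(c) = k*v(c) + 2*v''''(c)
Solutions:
 v(c) = C1*exp(-c*sqrt(1 - sqrt(1 - 8*k))/2) + C2*exp(c*sqrt(1 - sqrt(1 - 8*k))/2) + C3*exp(-c*sqrt(sqrt(1 - 8*k) + 1)/2) + C4*exp(c*sqrt(sqrt(1 - 8*k) + 1)/2)


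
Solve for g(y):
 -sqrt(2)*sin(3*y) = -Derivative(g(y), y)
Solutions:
 g(y) = C1 - sqrt(2)*cos(3*y)/3


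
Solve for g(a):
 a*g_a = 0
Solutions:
 g(a) = C1


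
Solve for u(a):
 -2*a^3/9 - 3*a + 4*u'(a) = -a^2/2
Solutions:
 u(a) = C1 + a^4/72 - a^3/24 + 3*a^2/8


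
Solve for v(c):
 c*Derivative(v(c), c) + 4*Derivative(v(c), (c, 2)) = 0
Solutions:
 v(c) = C1 + C2*erf(sqrt(2)*c/4)


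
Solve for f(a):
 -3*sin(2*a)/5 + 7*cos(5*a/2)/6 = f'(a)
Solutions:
 f(a) = C1 + 7*sin(5*a/2)/15 + 3*cos(2*a)/10


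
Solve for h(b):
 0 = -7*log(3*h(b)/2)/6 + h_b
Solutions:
 6*Integral(1/(-log(_y) - log(3) + log(2)), (_y, h(b)))/7 = C1 - b


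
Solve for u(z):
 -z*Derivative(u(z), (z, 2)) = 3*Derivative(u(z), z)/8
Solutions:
 u(z) = C1 + C2*z^(5/8)


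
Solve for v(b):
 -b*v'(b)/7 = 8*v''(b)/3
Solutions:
 v(b) = C1 + C2*erf(sqrt(21)*b/28)


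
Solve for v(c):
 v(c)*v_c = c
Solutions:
 v(c) = -sqrt(C1 + c^2)
 v(c) = sqrt(C1 + c^2)


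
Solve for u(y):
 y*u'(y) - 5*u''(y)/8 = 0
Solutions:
 u(y) = C1 + C2*erfi(2*sqrt(5)*y/5)


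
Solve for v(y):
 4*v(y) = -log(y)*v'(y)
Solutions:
 v(y) = C1*exp(-4*li(y))


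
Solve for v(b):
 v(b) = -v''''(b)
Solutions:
 v(b) = (C1*sin(sqrt(2)*b/2) + C2*cos(sqrt(2)*b/2))*exp(-sqrt(2)*b/2) + (C3*sin(sqrt(2)*b/2) + C4*cos(sqrt(2)*b/2))*exp(sqrt(2)*b/2)


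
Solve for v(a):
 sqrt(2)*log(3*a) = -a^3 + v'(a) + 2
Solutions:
 v(a) = C1 + a^4/4 + sqrt(2)*a*log(a) - 2*a - sqrt(2)*a + sqrt(2)*a*log(3)


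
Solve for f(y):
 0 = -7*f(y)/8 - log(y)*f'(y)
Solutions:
 f(y) = C1*exp(-7*li(y)/8)


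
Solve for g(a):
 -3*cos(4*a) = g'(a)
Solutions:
 g(a) = C1 - 3*sin(4*a)/4


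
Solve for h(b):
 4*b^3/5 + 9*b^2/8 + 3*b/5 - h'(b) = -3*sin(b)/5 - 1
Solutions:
 h(b) = C1 + b^4/5 + 3*b^3/8 + 3*b^2/10 + b - 3*cos(b)/5


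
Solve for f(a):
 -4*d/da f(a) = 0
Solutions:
 f(a) = C1


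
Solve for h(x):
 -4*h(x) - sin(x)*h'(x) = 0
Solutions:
 h(x) = C1*(cos(x)^2 + 2*cos(x) + 1)/(cos(x)^2 - 2*cos(x) + 1)


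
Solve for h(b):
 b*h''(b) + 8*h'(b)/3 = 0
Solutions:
 h(b) = C1 + C2/b^(5/3)


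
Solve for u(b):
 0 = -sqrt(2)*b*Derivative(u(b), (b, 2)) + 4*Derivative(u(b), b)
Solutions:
 u(b) = C1 + C2*b^(1 + 2*sqrt(2))


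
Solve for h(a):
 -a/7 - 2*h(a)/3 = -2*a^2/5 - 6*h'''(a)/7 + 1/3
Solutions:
 h(a) = C3*exp(21^(1/3)*a/3) + 3*a^2/5 - 3*a/14 + (C1*sin(3^(5/6)*7^(1/3)*a/6) + C2*cos(3^(5/6)*7^(1/3)*a/6))*exp(-21^(1/3)*a/6) - 1/2


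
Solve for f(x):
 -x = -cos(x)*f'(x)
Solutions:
 f(x) = C1 + Integral(x/cos(x), x)


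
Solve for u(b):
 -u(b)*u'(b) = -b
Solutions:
 u(b) = -sqrt(C1 + b^2)
 u(b) = sqrt(C1 + b^2)


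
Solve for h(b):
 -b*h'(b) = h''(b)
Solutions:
 h(b) = C1 + C2*erf(sqrt(2)*b/2)


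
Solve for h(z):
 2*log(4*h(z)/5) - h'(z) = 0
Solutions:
 -Integral(1/(log(_y) - log(5) + 2*log(2)), (_y, h(z)))/2 = C1 - z


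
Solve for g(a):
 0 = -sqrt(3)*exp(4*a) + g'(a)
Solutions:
 g(a) = C1 + sqrt(3)*exp(4*a)/4


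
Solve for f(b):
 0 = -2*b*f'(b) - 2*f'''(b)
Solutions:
 f(b) = C1 + Integral(C2*airyai(-b) + C3*airybi(-b), b)


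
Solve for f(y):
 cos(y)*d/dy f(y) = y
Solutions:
 f(y) = C1 + Integral(y/cos(y), y)


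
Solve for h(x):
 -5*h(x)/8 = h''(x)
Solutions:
 h(x) = C1*sin(sqrt(10)*x/4) + C2*cos(sqrt(10)*x/4)


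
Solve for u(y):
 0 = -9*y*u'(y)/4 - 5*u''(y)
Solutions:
 u(y) = C1 + C2*erf(3*sqrt(10)*y/20)


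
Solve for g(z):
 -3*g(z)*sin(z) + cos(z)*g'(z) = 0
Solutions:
 g(z) = C1/cos(z)^3


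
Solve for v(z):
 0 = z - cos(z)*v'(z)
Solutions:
 v(z) = C1 + Integral(z/cos(z), z)


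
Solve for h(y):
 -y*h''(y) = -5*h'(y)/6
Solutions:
 h(y) = C1 + C2*y^(11/6)


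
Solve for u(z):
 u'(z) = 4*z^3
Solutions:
 u(z) = C1 + z^4


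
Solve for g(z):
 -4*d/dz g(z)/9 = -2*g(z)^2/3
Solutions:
 g(z) = -2/(C1 + 3*z)


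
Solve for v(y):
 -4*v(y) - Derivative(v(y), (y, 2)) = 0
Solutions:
 v(y) = C1*sin(2*y) + C2*cos(2*y)


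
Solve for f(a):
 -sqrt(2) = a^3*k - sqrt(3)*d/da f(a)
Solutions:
 f(a) = C1 + sqrt(3)*a^4*k/12 + sqrt(6)*a/3


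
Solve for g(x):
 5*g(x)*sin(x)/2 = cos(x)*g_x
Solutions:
 g(x) = C1/cos(x)^(5/2)


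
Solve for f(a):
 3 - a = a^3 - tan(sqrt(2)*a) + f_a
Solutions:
 f(a) = C1 - a^4/4 - a^2/2 + 3*a - sqrt(2)*log(cos(sqrt(2)*a))/2


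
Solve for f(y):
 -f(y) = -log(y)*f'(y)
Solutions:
 f(y) = C1*exp(li(y))


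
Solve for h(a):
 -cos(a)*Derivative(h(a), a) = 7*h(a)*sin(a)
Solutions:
 h(a) = C1*cos(a)^7


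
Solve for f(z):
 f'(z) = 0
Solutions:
 f(z) = C1


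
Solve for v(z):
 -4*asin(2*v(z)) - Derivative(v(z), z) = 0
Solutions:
 Integral(1/asin(2*_y), (_y, v(z))) = C1 - 4*z


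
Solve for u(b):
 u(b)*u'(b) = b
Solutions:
 u(b) = -sqrt(C1 + b^2)
 u(b) = sqrt(C1 + b^2)


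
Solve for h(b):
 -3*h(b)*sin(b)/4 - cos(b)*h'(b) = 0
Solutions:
 h(b) = C1*cos(b)^(3/4)


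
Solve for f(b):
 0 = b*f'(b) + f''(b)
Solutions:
 f(b) = C1 + C2*erf(sqrt(2)*b/2)


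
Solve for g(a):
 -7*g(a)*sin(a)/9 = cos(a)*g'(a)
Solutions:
 g(a) = C1*cos(a)^(7/9)


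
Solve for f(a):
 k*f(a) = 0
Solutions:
 f(a) = 0


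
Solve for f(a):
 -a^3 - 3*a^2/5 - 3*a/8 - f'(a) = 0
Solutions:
 f(a) = C1 - a^4/4 - a^3/5 - 3*a^2/16


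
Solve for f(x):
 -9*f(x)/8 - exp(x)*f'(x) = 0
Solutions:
 f(x) = C1*exp(9*exp(-x)/8)


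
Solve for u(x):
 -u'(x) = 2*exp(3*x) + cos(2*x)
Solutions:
 u(x) = C1 - 2*exp(3*x)/3 - sin(2*x)/2


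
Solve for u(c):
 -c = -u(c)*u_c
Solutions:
 u(c) = -sqrt(C1 + c^2)
 u(c) = sqrt(C1 + c^2)


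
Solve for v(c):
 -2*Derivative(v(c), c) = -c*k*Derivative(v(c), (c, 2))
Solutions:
 v(c) = C1 + c^(((re(k) + 2)*re(k) + im(k)^2)/(re(k)^2 + im(k)^2))*(C2*sin(2*log(c)*Abs(im(k))/(re(k)^2 + im(k)^2)) + C3*cos(2*log(c)*im(k)/(re(k)^2 + im(k)^2)))


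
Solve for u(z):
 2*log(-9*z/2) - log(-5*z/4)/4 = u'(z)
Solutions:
 u(z) = C1 + 7*z*log(-z)/4 + z*(-log(20) - 7/4 + log(2)/2 + 3*log(5)/4 + 4*log(3))


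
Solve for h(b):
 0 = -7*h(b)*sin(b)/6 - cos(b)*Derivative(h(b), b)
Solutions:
 h(b) = C1*cos(b)^(7/6)


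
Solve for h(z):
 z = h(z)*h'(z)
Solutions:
 h(z) = -sqrt(C1 + z^2)
 h(z) = sqrt(C1 + z^2)


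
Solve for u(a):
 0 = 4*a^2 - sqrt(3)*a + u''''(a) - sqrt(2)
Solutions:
 u(a) = C1 + C2*a + C3*a^2 + C4*a^3 - a^6/90 + sqrt(3)*a^5/120 + sqrt(2)*a^4/24


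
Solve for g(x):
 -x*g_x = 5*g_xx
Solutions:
 g(x) = C1 + C2*erf(sqrt(10)*x/10)


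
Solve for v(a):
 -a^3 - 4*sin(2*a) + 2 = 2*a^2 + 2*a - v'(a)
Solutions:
 v(a) = C1 + a^4/4 + 2*a^3/3 + a^2 - 2*a - 2*cos(2*a)


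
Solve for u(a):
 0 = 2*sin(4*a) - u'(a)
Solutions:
 u(a) = C1 - cos(4*a)/2


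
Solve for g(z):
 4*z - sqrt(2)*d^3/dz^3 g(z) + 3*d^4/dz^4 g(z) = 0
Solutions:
 g(z) = C1 + C2*z + C3*z^2 + C4*exp(sqrt(2)*z/3) + sqrt(2)*z^4/12 + z^3


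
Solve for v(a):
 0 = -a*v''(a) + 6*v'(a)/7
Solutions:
 v(a) = C1 + C2*a^(13/7)


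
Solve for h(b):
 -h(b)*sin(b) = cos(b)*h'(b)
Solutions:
 h(b) = C1*cos(b)


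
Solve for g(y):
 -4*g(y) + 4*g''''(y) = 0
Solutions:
 g(y) = C1*exp(-y) + C2*exp(y) + C3*sin(y) + C4*cos(y)


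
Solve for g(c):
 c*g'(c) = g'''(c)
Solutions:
 g(c) = C1 + Integral(C2*airyai(c) + C3*airybi(c), c)


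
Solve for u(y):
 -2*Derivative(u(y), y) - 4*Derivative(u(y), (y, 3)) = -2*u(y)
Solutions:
 u(y) = C1*exp(6^(1/3)*y*(-(9 + sqrt(87))^(1/3) + 6^(1/3)/(9 + sqrt(87))^(1/3))/12)*sin(2^(1/3)*3^(1/6)*y*(3*2^(1/3)/(9 + sqrt(87))^(1/3) + 3^(2/3)*(9 + sqrt(87))^(1/3))/12) + C2*exp(6^(1/3)*y*(-(9 + sqrt(87))^(1/3) + 6^(1/3)/(9 + sqrt(87))^(1/3))/12)*cos(2^(1/3)*3^(1/6)*y*(3*2^(1/3)/(9 + sqrt(87))^(1/3) + 3^(2/3)*(9 + sqrt(87))^(1/3))/12) + C3*exp(-6^(1/3)*y*(-(9 + sqrt(87))^(1/3) + 6^(1/3)/(9 + sqrt(87))^(1/3))/6)


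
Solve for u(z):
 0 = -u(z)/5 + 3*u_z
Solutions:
 u(z) = C1*exp(z/15)


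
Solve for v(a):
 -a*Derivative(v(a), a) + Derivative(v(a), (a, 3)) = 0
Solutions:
 v(a) = C1 + Integral(C2*airyai(a) + C3*airybi(a), a)


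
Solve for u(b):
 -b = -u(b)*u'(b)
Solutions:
 u(b) = -sqrt(C1 + b^2)
 u(b) = sqrt(C1 + b^2)


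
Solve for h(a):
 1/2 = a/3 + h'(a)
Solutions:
 h(a) = C1 - a^2/6 + a/2


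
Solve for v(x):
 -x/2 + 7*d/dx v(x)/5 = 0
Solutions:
 v(x) = C1 + 5*x^2/28


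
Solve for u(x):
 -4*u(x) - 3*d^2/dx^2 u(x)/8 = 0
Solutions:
 u(x) = C1*sin(4*sqrt(6)*x/3) + C2*cos(4*sqrt(6)*x/3)


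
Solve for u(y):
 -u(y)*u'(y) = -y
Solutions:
 u(y) = -sqrt(C1 + y^2)
 u(y) = sqrt(C1 + y^2)


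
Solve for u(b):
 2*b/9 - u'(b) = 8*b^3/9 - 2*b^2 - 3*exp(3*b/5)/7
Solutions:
 u(b) = C1 - 2*b^4/9 + 2*b^3/3 + b^2/9 + 5*exp(3*b/5)/7


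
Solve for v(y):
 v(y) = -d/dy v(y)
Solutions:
 v(y) = C1*exp(-y)


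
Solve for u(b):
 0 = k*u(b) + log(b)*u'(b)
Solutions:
 u(b) = C1*exp(-k*li(b))


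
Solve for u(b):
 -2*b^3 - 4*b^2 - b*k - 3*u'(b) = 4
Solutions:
 u(b) = C1 - b^4/6 - 4*b^3/9 - b^2*k/6 - 4*b/3


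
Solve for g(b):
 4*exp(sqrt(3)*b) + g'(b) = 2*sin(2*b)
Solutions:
 g(b) = C1 - 4*sqrt(3)*exp(sqrt(3)*b)/3 - cos(2*b)


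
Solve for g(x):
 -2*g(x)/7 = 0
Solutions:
 g(x) = 0


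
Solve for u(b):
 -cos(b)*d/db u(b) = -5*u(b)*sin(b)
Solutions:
 u(b) = C1/cos(b)^5


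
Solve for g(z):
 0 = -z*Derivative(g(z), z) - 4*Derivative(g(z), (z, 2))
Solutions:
 g(z) = C1 + C2*erf(sqrt(2)*z/4)


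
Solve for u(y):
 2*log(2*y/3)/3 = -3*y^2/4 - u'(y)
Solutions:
 u(y) = C1 - y^3/4 - 2*y*log(y)/3 - 2*y*log(2)/3 + 2*y/3 + 2*y*log(3)/3


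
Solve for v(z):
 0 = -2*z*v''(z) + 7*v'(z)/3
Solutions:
 v(z) = C1 + C2*z^(13/6)


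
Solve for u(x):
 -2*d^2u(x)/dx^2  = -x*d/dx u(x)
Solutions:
 u(x) = C1 + C2*erfi(x/2)


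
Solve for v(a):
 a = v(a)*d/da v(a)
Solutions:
 v(a) = -sqrt(C1 + a^2)
 v(a) = sqrt(C1 + a^2)


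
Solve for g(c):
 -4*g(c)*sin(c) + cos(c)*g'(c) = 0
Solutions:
 g(c) = C1/cos(c)^4


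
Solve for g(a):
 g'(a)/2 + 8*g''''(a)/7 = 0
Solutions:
 g(a) = C1 + C4*exp(-2^(2/3)*7^(1/3)*a/4) + (C2*sin(2^(2/3)*sqrt(3)*7^(1/3)*a/8) + C3*cos(2^(2/3)*sqrt(3)*7^(1/3)*a/8))*exp(2^(2/3)*7^(1/3)*a/8)


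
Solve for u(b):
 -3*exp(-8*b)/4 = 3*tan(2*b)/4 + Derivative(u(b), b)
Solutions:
 u(b) = C1 - 3*log(tan(2*b)^2 + 1)/16 + 3*exp(-8*b)/32


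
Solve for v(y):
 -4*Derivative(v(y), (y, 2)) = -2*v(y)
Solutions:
 v(y) = C1*exp(-sqrt(2)*y/2) + C2*exp(sqrt(2)*y/2)


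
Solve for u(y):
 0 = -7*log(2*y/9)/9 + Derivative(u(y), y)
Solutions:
 u(y) = C1 + 7*y*log(y)/9 - 14*y*log(3)/9 - 7*y/9 + 7*y*log(2)/9


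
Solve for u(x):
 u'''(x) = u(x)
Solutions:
 u(x) = C3*exp(x) + (C1*sin(sqrt(3)*x/2) + C2*cos(sqrt(3)*x/2))*exp(-x/2)


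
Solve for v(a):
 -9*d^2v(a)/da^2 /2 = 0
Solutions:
 v(a) = C1 + C2*a


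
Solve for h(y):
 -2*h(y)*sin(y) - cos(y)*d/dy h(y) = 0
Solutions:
 h(y) = C1*cos(y)^2


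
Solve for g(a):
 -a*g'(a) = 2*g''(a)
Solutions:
 g(a) = C1 + C2*erf(a/2)


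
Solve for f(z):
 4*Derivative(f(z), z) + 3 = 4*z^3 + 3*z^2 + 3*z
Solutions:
 f(z) = C1 + z^4/4 + z^3/4 + 3*z^2/8 - 3*z/4


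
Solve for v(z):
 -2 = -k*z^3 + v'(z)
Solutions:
 v(z) = C1 + k*z^4/4 - 2*z


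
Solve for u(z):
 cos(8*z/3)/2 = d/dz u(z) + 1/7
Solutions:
 u(z) = C1 - z/7 + 3*sin(8*z/3)/16


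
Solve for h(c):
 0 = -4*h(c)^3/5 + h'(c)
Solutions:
 h(c) = -sqrt(10)*sqrt(-1/(C1 + 4*c))/2
 h(c) = sqrt(10)*sqrt(-1/(C1 + 4*c))/2


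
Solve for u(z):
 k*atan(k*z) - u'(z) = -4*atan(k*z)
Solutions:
 u(z) = C1 + (k + 4)*Piecewise((z*atan(k*z) - log(k^2*z^2 + 1)/(2*k), Ne(k, 0)), (0, True))


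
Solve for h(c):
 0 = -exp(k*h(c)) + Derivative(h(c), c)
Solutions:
 h(c) = Piecewise((log(-1/(C1*k + c*k))/k, Ne(k, 0)), (nan, True))
 h(c) = Piecewise((C1 + c, Eq(k, 0)), (nan, True))


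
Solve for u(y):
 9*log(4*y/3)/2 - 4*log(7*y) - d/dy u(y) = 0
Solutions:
 u(y) = C1 + y*log(y)/2 - y*log(583443) - y/2 + y*log(3)/2 + 9*y*log(2)


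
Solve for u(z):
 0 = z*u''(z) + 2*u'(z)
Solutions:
 u(z) = C1 + C2/z


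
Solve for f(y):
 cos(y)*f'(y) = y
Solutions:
 f(y) = C1 + Integral(y/cos(y), y)


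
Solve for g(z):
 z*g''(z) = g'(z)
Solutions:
 g(z) = C1 + C2*z^2


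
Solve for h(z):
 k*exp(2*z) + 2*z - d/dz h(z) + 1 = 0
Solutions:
 h(z) = C1 + k*exp(2*z)/2 + z^2 + z


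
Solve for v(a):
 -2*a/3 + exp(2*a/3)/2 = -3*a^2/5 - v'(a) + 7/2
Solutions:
 v(a) = C1 - a^3/5 + a^2/3 + 7*a/2 - 3*exp(2*a/3)/4


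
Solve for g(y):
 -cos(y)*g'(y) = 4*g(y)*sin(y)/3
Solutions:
 g(y) = C1*cos(y)^(4/3)


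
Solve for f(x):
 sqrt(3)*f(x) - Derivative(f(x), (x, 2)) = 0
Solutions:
 f(x) = C1*exp(-3^(1/4)*x) + C2*exp(3^(1/4)*x)


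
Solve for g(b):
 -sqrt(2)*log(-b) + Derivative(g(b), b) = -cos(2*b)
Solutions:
 g(b) = C1 + sqrt(2)*b*(log(-b) - 1) - sin(2*b)/2


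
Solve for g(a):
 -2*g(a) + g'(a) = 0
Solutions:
 g(a) = C1*exp(2*a)


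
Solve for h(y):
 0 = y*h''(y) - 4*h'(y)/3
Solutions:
 h(y) = C1 + C2*y^(7/3)


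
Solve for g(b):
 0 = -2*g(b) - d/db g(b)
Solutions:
 g(b) = C1*exp(-2*b)


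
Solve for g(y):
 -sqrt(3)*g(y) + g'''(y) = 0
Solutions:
 g(y) = C3*exp(3^(1/6)*y) + (C1*sin(3^(2/3)*y/2) + C2*cos(3^(2/3)*y/2))*exp(-3^(1/6)*y/2)


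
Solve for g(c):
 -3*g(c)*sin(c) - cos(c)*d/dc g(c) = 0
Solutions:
 g(c) = C1*cos(c)^3


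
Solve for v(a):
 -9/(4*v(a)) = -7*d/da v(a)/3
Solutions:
 v(a) = -sqrt(C1 + 378*a)/14
 v(a) = sqrt(C1 + 378*a)/14


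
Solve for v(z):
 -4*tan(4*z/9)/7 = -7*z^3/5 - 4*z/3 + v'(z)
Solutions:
 v(z) = C1 + 7*z^4/20 + 2*z^2/3 + 9*log(cos(4*z/9))/7


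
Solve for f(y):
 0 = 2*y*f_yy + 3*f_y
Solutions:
 f(y) = C1 + C2/sqrt(y)


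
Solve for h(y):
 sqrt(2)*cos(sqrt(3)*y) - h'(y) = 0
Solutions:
 h(y) = C1 + sqrt(6)*sin(sqrt(3)*y)/3


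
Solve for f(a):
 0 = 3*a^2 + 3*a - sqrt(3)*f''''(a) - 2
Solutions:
 f(a) = C1 + C2*a + C3*a^2 + C4*a^3 + sqrt(3)*a^6/360 + sqrt(3)*a^5/120 - sqrt(3)*a^4/36
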